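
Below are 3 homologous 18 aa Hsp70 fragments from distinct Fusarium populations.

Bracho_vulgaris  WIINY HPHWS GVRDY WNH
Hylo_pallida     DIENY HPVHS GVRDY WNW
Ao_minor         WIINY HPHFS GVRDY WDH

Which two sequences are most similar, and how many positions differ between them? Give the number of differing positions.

Pairwise Hamming distances:
  Bracho_vulgaris vs Hylo_pallida: 5
  Bracho_vulgaris vs Ao_minor: 2
  Hylo_pallida vs Ao_minor: 6
The smallest is 2, between Bracho_vulgaris and Ao_minor.

2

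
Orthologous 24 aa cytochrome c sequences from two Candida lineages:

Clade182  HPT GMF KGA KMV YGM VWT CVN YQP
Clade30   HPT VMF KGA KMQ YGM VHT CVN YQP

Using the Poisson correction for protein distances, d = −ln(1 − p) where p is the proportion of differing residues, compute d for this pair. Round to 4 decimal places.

0.1335

Mismatches occur at site 4 (G→V), site 12 (V→Q), site 17 (W→H).
p = 3/24 = 0.125000.
d = −ln(1 − 0.125000) = −ln(0.875000) = 0.1335.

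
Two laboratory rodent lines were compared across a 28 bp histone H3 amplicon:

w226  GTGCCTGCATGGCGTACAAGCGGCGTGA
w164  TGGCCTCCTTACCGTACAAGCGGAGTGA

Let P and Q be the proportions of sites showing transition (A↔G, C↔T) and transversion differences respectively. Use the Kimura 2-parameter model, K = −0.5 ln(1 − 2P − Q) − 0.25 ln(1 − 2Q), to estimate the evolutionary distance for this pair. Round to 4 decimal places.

0.3081

The sequences differ at positions 1 (G/T, transversion), 2 (T/G, transversion), 7 (G/C, transversion), 9 (A/T, transversion), 11 (G/A, transition), 12 (G/C, transversion), 24 (C/A, transversion).
Of the 7 differences, 1 transition and 6 transversions over 28 sites: P = 1/28 = 0.035714, Q = 6/28 = 0.214286.
d = −0.5·ln(0.714286) − 0.25·ln(0.571428) = −0.5·(-0.336472) − 0.25·(-0.559617) = 0.3081.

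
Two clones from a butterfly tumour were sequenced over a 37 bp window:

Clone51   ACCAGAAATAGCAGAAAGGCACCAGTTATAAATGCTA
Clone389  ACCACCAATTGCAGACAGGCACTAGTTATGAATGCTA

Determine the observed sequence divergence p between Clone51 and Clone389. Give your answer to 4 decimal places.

Mismatches occur at site 5 (G↔C), site 6 (A↔C), site 10 (A↔T), site 16 (A↔C), site 23 (C↔T), site 30 (A↔G).
There are 6 differences over 37 sites, so p = 6/37 = 0.1622.

0.1622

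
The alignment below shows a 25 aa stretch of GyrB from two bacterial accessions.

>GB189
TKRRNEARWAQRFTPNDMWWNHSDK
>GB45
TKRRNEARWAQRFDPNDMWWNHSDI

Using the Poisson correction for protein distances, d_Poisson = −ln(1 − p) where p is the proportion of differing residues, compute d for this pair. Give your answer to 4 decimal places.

0.0834

Differing sites — 14:T/D; 25:K/I.
p = 2/25 = 0.080000.
d = −ln(1 − 0.080000) = −ln(0.920000) = 0.0834.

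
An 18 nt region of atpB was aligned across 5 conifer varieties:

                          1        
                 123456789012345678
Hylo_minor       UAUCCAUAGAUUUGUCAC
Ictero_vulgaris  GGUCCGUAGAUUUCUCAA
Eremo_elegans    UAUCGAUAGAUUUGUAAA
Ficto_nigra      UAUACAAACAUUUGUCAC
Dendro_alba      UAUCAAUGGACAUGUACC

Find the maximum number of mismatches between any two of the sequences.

11

Pairwise Hamming distances:
  Hylo_minor vs Ictero_vulgaris: 5
  Hylo_minor vs Eremo_elegans: 3
  Hylo_minor vs Ficto_nigra: 3
  Hylo_minor vs Dendro_alba: 6
  Ictero_vulgaris vs Eremo_elegans: 6
  Ictero_vulgaris vs Ficto_nigra: 8
  Ictero_vulgaris vs Dendro_alba: 11
  Eremo_elegans vs Ficto_nigra: 6
  Eremo_elegans vs Dendro_alba: 6
  Ficto_nigra vs Dendro_alba: 9
The largest is 11, between Ictero_vulgaris and Dendro_alba.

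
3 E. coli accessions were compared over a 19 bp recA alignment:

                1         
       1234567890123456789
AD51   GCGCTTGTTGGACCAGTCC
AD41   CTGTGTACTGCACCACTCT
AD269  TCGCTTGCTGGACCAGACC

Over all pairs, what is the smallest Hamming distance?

Pairwise Hamming distances:
  AD51 vs AD41: 9
  AD51 vs AD269: 3
  AD41 vs AD269: 9
The smallest is 3, between AD51 and AD269.

3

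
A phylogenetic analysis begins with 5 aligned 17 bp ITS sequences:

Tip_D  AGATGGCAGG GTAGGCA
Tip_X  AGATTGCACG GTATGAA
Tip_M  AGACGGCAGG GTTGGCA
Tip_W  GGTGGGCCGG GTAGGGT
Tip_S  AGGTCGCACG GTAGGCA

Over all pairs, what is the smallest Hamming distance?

2

Pairwise Hamming distances:
  Tip_D vs Tip_X: 4
  Tip_D vs Tip_M: 2
  Tip_D vs Tip_W: 6
  Tip_D vs Tip_S: 3
  Tip_X vs Tip_M: 6
  Tip_X vs Tip_W: 9
  Tip_X vs Tip_S: 4
  Tip_M vs Tip_W: 7
  Tip_M vs Tip_S: 5
  Tip_W vs Tip_S: 8
The smallest is 2, between Tip_D and Tip_M.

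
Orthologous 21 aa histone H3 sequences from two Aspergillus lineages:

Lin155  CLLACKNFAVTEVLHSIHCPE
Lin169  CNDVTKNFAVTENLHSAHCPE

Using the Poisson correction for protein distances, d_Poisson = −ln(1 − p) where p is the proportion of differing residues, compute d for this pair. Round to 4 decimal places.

0.3365

The sequences differ at positions 2 (L/N), 3 (L/D), 4 (A/V), 5 (C/T), 13 (V/N), 17 (I/A).
p = 6/21 = 0.285714.
d = −ln(1 − 0.285714) = −ln(0.714286) = 0.3365.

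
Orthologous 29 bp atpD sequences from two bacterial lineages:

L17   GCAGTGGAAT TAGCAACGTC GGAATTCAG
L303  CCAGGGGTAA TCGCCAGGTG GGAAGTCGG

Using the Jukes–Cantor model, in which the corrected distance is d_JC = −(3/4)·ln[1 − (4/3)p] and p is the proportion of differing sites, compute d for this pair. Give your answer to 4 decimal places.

Mismatches occur at site 1 (G↔C), site 5 (T↔G), site 8 (A↔T), site 10 (T↔A), site 12 (A↔C), site 15 (A↔C), site 17 (C↔G), site 20 (C↔G), site 25 (T↔G), site 28 (A↔G).
p = 10/29 = 0.344828.
d = −0.75 · ln(1 − (4/3)·0.344828) = −0.75 · ln(0.540229) = −0.75 · (-0.615762) = 0.4618.

0.4618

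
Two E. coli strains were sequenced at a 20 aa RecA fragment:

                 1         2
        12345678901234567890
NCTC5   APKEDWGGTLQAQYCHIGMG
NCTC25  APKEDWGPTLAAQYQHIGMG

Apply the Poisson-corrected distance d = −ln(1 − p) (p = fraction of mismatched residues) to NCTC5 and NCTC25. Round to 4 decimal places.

0.1625

The sequences differ at positions 8 (G/P), 11 (Q/A), 15 (C/Q).
p = 3/20 = 0.150000.
d = −ln(1 − 0.150000) = −ln(0.850000) = 0.1625.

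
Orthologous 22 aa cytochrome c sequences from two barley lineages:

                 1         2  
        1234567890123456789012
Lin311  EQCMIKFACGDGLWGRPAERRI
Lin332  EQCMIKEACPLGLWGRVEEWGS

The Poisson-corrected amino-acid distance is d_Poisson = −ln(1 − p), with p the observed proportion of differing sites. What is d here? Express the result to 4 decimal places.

0.4520

The sequences differ at positions 7 (F/E), 10 (G/P), 11 (D/L), 17 (P/V), 18 (A/E), 20 (R/W), 21 (R/G), 22 (I/S).
p = 8/22 = 0.363636.
d = −ln(1 − 0.363636) = −ln(0.636364) = 0.4520.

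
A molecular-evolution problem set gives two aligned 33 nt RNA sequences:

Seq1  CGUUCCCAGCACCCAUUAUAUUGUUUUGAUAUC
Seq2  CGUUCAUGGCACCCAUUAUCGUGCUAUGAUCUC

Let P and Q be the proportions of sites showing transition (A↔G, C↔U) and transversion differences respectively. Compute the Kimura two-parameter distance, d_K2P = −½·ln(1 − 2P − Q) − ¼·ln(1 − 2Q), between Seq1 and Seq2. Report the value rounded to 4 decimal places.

Mismatches occur at site 6 (C/A, transversion), site 7 (C/U, transition), site 8 (A/G, transition), site 20 (A/C, transversion), site 21 (U/G, transversion), site 24 (U/C, transition), site 26 (U/A, transversion), site 31 (A/C, transversion).
Of the 8 differences, 3 transitions and 5 transversions over 33 sites: P = 3/33 = 0.090909, Q = 5/33 = 0.151515.
d = −0.5·ln(0.666667) − 0.25·ln(0.696970) = −0.5·(-0.405465) − 0.25·(-0.361013) = 0.2930.

0.2930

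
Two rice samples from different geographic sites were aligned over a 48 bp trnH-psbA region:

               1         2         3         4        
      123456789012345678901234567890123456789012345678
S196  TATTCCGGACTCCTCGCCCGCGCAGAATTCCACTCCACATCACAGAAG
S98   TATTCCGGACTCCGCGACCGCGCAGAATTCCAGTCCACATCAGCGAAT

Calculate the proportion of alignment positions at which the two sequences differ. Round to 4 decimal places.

Mismatches occur at site 14 (T→G), site 17 (C→A), site 33 (C→G), site 43 (C→G), site 44 (A→C), site 48 (G→T).
There are 6 differences over 48 sites, so p = 6/48 = 0.1250.

0.1250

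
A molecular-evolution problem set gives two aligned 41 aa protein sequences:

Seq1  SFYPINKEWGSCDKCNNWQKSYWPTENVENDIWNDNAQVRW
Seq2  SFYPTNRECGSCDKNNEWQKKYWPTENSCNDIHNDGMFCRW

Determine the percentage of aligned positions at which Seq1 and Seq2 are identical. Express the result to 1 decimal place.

Mismatches occur at site 5 (I↔T), site 7 (K↔R), site 9 (W↔C), site 15 (C↔N), site 17 (N↔E), site 21 (S↔K), site 28 (V↔S), site 29 (E↔C), site 33 (W↔H), site 36 (N↔G), site 37 (A↔M), site 38 (Q↔F), site 39 (V↔C).
28 of the 41 sites match, so the percent identity is 28/41 × 100 = 68.3%.

68.3%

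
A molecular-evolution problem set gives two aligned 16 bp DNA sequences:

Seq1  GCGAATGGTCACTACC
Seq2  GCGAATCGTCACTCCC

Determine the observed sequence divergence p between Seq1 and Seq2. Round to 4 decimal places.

0.1250

Mismatches occur at site 7 (G↔C), site 14 (A↔C).
There are 2 differences over 16 sites, so p = 2/16 = 0.1250.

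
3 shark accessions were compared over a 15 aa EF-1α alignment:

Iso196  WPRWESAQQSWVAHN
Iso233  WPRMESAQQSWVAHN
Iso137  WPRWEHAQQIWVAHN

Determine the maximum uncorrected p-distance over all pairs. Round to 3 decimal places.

Pairwise Hamming distances:
  Iso196 vs Iso233: 1
  Iso196 vs Iso137: 2
  Iso233 vs Iso137: 3
The largest is 3 mismatches, between Iso233 and Iso137; p = 3/15 = 0.200.

0.200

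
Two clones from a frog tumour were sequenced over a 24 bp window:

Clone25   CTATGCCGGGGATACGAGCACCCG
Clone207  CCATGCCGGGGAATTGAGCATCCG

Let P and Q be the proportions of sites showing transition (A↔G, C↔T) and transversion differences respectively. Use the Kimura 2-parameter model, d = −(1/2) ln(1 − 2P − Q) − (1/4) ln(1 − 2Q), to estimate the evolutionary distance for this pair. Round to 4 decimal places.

The sequences differ at positions 2 (T/C, transition), 13 (T/A, transversion), 14 (A/T, transversion), 15 (C/T, transition), 21 (C/T, transition).
Of the 5 differences, 3 transitions and 2 transversions over 24 sites: P = 3/24 = 0.125000, Q = 2/24 = 0.083333.
d = −0.5·ln(0.666667) − 0.25·ln(0.833334) = −0.5·(-0.405465) − 0.25·(-0.182321) = 0.2483.

0.2483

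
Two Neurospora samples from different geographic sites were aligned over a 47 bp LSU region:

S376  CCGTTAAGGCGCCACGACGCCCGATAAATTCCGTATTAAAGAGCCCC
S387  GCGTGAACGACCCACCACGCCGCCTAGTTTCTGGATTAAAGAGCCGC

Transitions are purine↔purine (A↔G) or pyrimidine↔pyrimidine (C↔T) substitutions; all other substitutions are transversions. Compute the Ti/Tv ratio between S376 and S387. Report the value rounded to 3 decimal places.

The sequences differ at positions 1 (C/G, transversion), 5 (T/G, transversion), 8 (G/C, transversion), 10 (C/A, transversion), 11 (G/C, transversion), 16 (G/C, transversion), 22 (C/G, transversion), 23 (G/C, transversion), 24 (A/C, transversion), 27 (A/G, transition), 28 (A/T, transversion), 32 (C/T, transition), 34 (T/G, transversion), 46 (C/G, transversion).
Of the 14 differences, 2 transitions and 12 transversions, so Ti/Tv = 2/12 = 0.167.

0.167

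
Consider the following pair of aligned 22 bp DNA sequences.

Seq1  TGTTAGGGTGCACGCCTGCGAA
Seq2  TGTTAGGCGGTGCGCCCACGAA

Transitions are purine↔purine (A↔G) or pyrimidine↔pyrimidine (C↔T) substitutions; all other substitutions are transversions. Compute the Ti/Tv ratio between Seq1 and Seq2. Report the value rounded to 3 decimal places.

2.000

Differing sites — 8:G/C (Tv); 9:T/G (Tv); 11:C/T (Ti); 12:A/G (Ti); 17:T/C (Ti); 18:G/A (Ti).
Of the 6 differences, 4 transitions and 2 transversions, so Ti/Tv = 4/2 = 2.000.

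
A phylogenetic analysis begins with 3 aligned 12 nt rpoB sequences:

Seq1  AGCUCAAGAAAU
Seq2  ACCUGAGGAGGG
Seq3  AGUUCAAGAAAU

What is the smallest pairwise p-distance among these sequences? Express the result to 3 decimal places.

Pairwise Hamming distances:
  Seq1 vs Seq2: 6
  Seq1 vs Seq3: 1
  Seq2 vs Seq3: 7
The smallest is 1 mismatch, between Seq1 and Seq3; p = 1/12 = 0.083.

0.083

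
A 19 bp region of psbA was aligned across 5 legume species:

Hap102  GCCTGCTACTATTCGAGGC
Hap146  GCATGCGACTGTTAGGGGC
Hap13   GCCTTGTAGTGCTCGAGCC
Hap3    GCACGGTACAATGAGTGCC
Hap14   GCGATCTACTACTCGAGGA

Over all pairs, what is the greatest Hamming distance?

Pairwise Hamming distances:
  Hap102 vs Hap146: 5
  Hap102 vs Hap13: 6
  Hap102 vs Hap3: 8
  Hap102 vs Hap14: 5
  Hap146 vs Hap13: 9
  Hap146 vs Hap3: 8
  Hap146 vs Hap14: 9
  Hap13 vs Hap3: 10
  Hap13 vs Hap14: 7
  Hap3 vs Hap14: 11
The largest is 11, between Hap3 and Hap14.

11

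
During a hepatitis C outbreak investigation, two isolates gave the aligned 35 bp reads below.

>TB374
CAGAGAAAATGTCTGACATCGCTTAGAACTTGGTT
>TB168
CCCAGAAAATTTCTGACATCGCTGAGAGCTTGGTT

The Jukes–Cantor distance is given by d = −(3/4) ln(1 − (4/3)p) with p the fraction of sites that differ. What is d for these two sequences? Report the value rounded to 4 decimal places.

0.1585

Differing sites — 2:A/C; 3:G/C; 11:G/T; 24:T/G; 28:A/G.
p = 5/35 = 0.142857.
d = −0.75 · ln(1 − (4/3)·0.142857) = −0.75 · ln(0.809524) = −0.75 · (-0.211309) = 0.1585.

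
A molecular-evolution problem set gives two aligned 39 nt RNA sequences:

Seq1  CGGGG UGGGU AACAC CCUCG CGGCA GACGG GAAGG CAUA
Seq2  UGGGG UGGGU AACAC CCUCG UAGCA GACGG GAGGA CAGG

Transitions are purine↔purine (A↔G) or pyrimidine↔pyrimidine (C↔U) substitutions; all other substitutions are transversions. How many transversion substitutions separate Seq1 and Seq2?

Mismatches occur at site 1 (C→U, transition), site 21 (C→U, transition), site 22 (G→A, transition), site 33 (A→G, transition), site 35 (G→A, transition), site 38 (U→G, transversion), site 39 (A→G, transition).
Of the 7 differences, 6 transitions and 1 transversion, so the answer is 1.

1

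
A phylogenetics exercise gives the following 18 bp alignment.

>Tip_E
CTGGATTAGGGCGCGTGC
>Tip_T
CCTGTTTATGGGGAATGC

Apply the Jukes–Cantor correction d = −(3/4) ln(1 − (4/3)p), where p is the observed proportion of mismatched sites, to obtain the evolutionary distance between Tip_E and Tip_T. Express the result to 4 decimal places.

Differing sites — 2:T/C; 3:G/T; 5:A/T; 9:G/T; 12:C/G; 14:C/A; 15:G/A.
p = 7/18 = 0.388889.
d = −0.75 · ln(1 − (4/3)·0.388889) = −0.75 · ln(0.481481) = −0.75 · (-0.730889) = 0.5482.

0.5482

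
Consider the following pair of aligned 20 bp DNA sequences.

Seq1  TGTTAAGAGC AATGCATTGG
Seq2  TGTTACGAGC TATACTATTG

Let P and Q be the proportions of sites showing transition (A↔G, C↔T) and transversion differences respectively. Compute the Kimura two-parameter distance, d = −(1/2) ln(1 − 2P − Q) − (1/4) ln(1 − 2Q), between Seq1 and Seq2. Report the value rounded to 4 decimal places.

0.3887

The sequences differ at positions 6 (A/C, transversion), 11 (A/T, transversion), 14 (G/A, transition), 16 (A/T, transversion), 17 (T/A, transversion), 19 (G/T, transversion).
Of the 6 differences, 1 transition and 5 transversions over 20 sites: P = 1/20 = 0.050000, Q = 5/20 = 0.250000.
d = −0.5·ln(0.650000) − 0.25·ln(0.500000) = −0.5·(-0.430783) − 0.25·(-0.693147) = 0.3887.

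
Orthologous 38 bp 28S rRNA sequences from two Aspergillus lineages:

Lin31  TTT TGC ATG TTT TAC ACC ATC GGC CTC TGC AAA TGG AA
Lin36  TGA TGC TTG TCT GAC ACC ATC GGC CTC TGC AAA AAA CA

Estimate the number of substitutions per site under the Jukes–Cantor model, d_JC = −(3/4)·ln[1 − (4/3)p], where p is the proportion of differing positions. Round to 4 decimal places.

0.2846

Differing sites — 2:T/G; 3:T/A; 7:A/T; 11:T/C; 13:T/G; 34:T/A; 35:G/A; 36:G/A; 37:A/C.
p = 9/38 = 0.236842.
d = −0.75 · ln(1 − (4/3)·0.236842) = −0.75 · ln(0.684211) = −0.75 · (-0.379489) = 0.2846.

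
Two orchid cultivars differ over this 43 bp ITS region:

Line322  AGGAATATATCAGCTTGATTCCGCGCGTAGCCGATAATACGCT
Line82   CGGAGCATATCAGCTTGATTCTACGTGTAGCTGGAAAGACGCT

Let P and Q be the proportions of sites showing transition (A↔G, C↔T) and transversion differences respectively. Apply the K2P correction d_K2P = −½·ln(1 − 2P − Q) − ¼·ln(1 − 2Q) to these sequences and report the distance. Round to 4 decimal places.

0.2891

The sequences differ at positions 1 (A/C, transversion), 5 (A/G, transition), 6 (T/C, transition), 22 (C/T, transition), 23 (G/A, transition), 26 (C/T, transition), 32 (C/T, transition), 34 (A/G, transition), 35 (T/A, transversion), 38 (T/G, transversion).
Of the 10 differences, 7 transitions and 3 transversions over 43 sites: P = 7/43 = 0.162791, Q = 3/43 = 0.069767.
d = −0.5·ln(0.604651) − 0.25·ln(0.860466) = −0.5·(-0.503104) − 0.25·(-0.150281) = 0.2891.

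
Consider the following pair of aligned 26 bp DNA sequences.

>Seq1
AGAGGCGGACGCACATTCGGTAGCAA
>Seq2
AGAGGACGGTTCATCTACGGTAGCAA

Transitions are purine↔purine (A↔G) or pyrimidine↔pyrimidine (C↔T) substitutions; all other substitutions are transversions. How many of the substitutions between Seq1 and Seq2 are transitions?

Differing sites — 6:C/A (Tv); 7:G/C (Tv); 9:A/G (Ti); 10:C/T (Ti); 11:G/T (Tv); 14:C/T (Ti); 15:A/C (Tv); 17:T/A (Tv).
Of the 8 differences, 3 transitions and 5 transversions, so the answer is 3.

3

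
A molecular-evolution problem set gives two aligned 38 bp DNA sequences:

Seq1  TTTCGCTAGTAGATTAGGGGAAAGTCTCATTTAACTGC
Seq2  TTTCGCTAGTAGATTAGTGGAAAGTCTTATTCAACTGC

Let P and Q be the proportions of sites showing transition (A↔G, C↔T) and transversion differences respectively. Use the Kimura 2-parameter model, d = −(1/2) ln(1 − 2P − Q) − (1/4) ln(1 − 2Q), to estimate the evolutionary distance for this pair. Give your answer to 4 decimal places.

The sequences differ at positions 18 (G/T, transversion), 28 (C/T, transition), 32 (T/C, transition).
Of the 3 differences, 2 transitions and 1 transversion over 38 sites: P = 2/38 = 0.052632, Q = 1/38 = 0.026316.
d = −0.5·ln(0.868420) − 0.25·ln(0.947368) = −0.5·(-0.141080) − 0.25·(-0.054068) = 0.0841.

0.0841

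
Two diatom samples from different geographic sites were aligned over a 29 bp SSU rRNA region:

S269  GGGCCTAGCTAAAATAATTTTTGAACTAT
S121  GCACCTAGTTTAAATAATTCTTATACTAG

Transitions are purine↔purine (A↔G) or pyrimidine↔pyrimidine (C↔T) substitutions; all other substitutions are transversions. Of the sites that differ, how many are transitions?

Mismatches occur at site 2 (G→C, transversion), site 3 (G→A, transition), site 9 (C→T, transition), site 11 (A→T, transversion), site 20 (T→C, transition), site 23 (G→A, transition), site 24 (A→T, transversion), site 29 (T→G, transversion).
Of the 8 differences, 4 transitions and 4 transversions, so the answer is 4.

4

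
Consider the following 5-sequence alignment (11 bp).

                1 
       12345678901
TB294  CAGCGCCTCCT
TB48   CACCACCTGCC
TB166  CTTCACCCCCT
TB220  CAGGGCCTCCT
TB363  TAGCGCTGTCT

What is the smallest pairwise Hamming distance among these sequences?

Pairwise Hamming distances:
  TB294 vs TB48: 4
  TB294 vs TB166: 4
  TB294 vs TB220: 1
  TB294 vs TB363: 4
  TB48 vs TB166: 5
  TB48 vs TB220: 5
  TB48 vs TB363: 7
  TB166 vs TB220: 5
  TB166 vs TB363: 7
  TB220 vs TB363: 5
The smallest is 1, between TB294 and TB220.

1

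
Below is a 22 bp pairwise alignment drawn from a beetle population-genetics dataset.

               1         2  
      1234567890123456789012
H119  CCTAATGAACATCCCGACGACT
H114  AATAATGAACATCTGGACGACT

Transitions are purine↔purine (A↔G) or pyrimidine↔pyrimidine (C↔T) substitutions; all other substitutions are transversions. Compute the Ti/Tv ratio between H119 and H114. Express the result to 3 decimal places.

0.333

Mismatches occur at site 1 (C/A, transversion), site 2 (C/A, transversion), site 14 (C/T, transition), site 15 (C/G, transversion).
Of the 4 differences, 1 transition and 3 transversions, so Ti/Tv = 1/3 = 0.333.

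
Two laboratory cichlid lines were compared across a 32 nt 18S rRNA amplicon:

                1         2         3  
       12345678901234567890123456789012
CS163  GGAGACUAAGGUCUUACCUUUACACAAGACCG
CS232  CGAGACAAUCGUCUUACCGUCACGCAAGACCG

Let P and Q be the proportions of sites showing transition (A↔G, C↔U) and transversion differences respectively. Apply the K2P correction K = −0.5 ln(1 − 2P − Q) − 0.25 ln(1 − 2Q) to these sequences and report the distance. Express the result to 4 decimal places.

0.2588

Differing sites — 1:G/C (Tv); 7:U/A (Tv); 9:A/U (Tv); 10:G/C (Tv); 19:U/G (Tv); 21:U/C (Ti); 24:A/G (Ti).
Of the 7 differences, 2 transitions and 5 transversions over 32 sites: P = 2/32 = 0.062500, Q = 5/32 = 0.156250.
d = −0.5·ln(0.718750) − 0.25·ln(0.687500) = −0.5·(-0.330242) − 0.25·(-0.374693) = 0.2588.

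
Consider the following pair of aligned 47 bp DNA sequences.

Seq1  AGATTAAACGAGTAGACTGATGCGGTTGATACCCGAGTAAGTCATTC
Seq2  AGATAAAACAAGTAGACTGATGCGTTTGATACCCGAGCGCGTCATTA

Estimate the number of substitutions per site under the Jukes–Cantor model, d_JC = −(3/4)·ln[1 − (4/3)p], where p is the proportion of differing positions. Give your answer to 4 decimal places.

0.1660

Differing sites — 5:T/A; 10:G/A; 25:G/T; 38:T/C; 39:A/G; 40:A/C; 47:C/A.
p = 7/47 = 0.148936.
d = −0.75 · ln(1 − (4/3)·0.148936) = −0.75 · ln(0.801419) = −0.75 · (-0.221371) = 0.1660.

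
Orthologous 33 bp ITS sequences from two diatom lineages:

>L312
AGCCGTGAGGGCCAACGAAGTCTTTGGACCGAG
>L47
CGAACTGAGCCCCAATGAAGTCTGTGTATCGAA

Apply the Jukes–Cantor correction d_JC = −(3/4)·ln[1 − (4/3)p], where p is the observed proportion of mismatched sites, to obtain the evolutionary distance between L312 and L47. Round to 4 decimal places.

Mismatches occur at site 1 (A↔C), site 3 (C↔A), site 4 (C↔A), site 5 (G↔C), site 10 (G↔C), site 11 (G↔C), site 16 (C↔T), site 24 (T↔G), site 27 (G↔T), site 29 (C↔T), site 33 (G↔A).
p = 11/33 = 0.333333.
d = −0.75 · ln(1 − (4/3)·0.333333) = −0.75 · ln(0.555556) = −0.75 · (-0.587786) = 0.4408.

0.4408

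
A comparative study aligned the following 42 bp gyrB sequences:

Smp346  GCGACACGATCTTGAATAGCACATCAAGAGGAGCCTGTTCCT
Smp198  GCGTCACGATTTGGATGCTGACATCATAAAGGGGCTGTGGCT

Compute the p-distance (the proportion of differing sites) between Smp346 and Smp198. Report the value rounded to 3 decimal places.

Differing sites — 4:A/T; 11:C/T; 13:T/G; 16:A/T; 17:T/G; 18:A/C; 19:G/T; 20:C/G; 27:A/T; 28:G/A; 30:G/A; 32:A/G; 34:C/G; 39:T/G; 40:C/G.
There are 15 differences over 42 sites, so p = 15/42 = 0.357.

0.357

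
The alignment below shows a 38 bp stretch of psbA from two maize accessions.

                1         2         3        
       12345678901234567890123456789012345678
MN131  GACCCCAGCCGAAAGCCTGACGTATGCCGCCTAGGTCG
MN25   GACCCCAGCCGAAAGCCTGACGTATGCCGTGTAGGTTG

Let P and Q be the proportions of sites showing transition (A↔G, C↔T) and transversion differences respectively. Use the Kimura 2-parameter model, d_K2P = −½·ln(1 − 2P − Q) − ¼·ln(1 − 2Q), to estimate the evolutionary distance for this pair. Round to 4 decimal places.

0.0841

Mismatches occur at site 30 (C↔T, transition), site 31 (C↔G, transversion), site 37 (C↔T, transition).
Of the 3 differences, 2 transitions and 1 transversion over 38 sites: P = 2/38 = 0.052632, Q = 1/38 = 0.026316.
d = −0.5·ln(0.868420) − 0.25·ln(0.947368) = −0.5·(-0.141080) − 0.25·(-0.054068) = 0.0841.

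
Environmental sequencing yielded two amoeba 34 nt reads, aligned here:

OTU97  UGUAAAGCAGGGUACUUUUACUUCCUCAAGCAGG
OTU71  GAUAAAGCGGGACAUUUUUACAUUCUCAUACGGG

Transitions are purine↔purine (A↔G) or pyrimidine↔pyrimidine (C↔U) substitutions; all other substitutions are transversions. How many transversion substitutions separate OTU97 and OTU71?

The sequences differ at positions 1 (U/G, transversion), 2 (G/A, transition), 9 (A/G, transition), 12 (G/A, transition), 13 (U/C, transition), 15 (C/U, transition), 22 (U/A, transversion), 24 (C/U, transition), 29 (A/U, transversion), 30 (G/A, transition), 32 (A/G, transition).
Of the 11 differences, 8 transitions and 3 transversions, so the answer is 3.

3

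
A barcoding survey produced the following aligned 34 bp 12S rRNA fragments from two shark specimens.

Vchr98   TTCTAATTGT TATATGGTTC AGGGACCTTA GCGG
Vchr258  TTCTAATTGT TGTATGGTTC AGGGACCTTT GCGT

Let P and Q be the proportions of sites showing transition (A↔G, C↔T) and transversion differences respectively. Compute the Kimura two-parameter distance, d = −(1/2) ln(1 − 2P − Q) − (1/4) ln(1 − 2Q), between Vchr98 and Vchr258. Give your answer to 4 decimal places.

The sequences differ at positions 12 (A/G, transition), 30 (A/T, transversion), 34 (G/T, transversion).
Of the 3 differences, 1 transition and 2 transversions over 34 sites: P = 1/34 = 0.029412, Q = 2/34 = 0.058824.
d = −0.5·ln(0.882352) − 0.25·ln(0.882352) = −0.5·(-0.125164) − 0.25·(-0.125164) = 0.0939.

0.0939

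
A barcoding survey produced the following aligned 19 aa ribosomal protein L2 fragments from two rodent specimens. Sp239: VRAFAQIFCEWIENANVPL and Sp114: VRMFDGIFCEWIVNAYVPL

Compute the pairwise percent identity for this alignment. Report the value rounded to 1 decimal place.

73.7%

Mismatches occur at site 3 (A/M), site 5 (A/D), site 6 (Q/G), site 13 (E/V), site 16 (N/Y).
14 of the 19 sites match, so the percent identity is 14/19 × 100 = 73.7%.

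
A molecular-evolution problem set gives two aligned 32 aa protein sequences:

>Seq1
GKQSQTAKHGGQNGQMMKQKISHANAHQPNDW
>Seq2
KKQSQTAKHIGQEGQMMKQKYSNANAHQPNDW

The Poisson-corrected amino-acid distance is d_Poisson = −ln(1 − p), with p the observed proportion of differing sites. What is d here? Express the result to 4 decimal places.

Differing sites — 1:G/K; 10:G/I; 13:N/E; 21:I/Y; 23:H/N.
p = 5/32 = 0.156250.
d = −ln(1 − 0.156250) = −ln(0.843750) = 0.1699.

0.1699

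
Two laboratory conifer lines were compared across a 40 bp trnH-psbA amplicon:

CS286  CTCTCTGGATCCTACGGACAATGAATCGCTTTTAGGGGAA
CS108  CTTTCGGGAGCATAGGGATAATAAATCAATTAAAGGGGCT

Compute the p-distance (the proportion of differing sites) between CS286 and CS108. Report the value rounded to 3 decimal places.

0.325

The sequences differ at positions 3 (C/T), 6 (T/G), 10 (T/G), 12 (C/A), 15 (C/G), 19 (C/T), 23 (G/A), 28 (G/A), 29 (C/A), 32 (T/A), 33 (T/A), 39 (A/C), 40 (A/T).
There are 13 differences over 40 sites, so p = 13/40 = 0.325.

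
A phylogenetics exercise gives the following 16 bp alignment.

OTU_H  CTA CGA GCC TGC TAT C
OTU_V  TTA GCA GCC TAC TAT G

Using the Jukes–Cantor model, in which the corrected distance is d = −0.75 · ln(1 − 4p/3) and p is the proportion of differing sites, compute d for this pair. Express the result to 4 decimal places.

0.4042

The sequences differ at positions 1 (C/T), 4 (C/G), 5 (G/C), 11 (G/A), 16 (C/G).
p = 5/16 = 0.312500.
d = −0.75 · ln(1 − (4/3)·0.312500) = −0.75 · ln(0.583333) = −0.75 · (-0.538997) = 0.4042.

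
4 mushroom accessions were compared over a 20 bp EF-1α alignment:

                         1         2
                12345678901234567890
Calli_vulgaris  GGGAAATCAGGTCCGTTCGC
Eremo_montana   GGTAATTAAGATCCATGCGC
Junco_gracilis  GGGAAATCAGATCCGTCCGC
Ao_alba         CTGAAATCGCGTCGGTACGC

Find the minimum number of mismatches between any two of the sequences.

Pairwise Hamming distances:
  Calli_vulgaris vs Eremo_montana: 6
  Calli_vulgaris vs Junco_gracilis: 2
  Calli_vulgaris vs Ao_alba: 6
  Eremo_montana vs Junco_gracilis: 5
  Eremo_montana vs Ao_alba: 11
  Junco_gracilis vs Ao_alba: 7
The smallest is 2, between Calli_vulgaris and Junco_gracilis.

2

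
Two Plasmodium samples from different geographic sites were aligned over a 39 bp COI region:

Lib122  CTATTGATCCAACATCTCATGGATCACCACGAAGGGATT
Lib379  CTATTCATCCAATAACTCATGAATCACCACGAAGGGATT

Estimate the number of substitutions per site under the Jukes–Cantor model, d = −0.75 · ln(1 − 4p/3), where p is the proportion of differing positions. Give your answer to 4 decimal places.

0.1103

Differing sites — 6:G/C; 13:C/T; 15:T/A; 22:G/A.
p = 4/39 = 0.102564.
d = −0.75 · ln(1 − (4/3)·0.102564) = −0.75 · ln(0.863248) = −0.75 · (-0.147053) = 0.1103.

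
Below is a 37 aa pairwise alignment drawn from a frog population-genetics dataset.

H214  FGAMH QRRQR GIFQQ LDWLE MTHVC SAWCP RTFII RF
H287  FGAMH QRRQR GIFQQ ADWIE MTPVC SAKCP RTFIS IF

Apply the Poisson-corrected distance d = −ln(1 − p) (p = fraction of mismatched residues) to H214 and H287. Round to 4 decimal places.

Differing sites — 16:L/A; 19:L/I; 23:H/P; 28:W/K; 35:I/S; 36:R/I.
p = 6/37 = 0.162162.
d = −ln(1 − 0.162162) = −ln(0.837838) = 0.1769.

0.1769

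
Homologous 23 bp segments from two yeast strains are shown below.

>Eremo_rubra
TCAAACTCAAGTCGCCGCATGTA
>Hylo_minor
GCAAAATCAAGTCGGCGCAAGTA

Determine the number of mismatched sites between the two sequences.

4

Mismatches occur at site 1 (T→G), site 6 (C→A), site 15 (C→G), site 20 (T→A).
That gives 4 mismatches out of 23 aligned sites, so the Hamming distance is 4.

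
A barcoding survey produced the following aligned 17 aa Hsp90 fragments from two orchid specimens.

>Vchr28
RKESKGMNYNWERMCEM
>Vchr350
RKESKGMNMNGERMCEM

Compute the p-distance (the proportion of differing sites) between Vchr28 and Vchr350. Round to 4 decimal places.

Differing sites — 9:Y/M; 11:W/G.
There are 2 differences over 17 sites, so p = 2/17 = 0.1176.

0.1176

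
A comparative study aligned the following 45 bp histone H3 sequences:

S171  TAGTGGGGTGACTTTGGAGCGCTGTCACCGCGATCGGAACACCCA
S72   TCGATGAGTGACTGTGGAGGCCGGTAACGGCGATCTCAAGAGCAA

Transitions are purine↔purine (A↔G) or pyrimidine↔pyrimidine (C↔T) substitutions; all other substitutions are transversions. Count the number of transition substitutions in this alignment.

1

Mismatches occur at site 2 (A→C, transversion), site 4 (T→A, transversion), site 5 (G→T, transversion), site 7 (G→A, transition), site 14 (T→G, transversion), site 20 (C→G, transversion), site 21 (G→C, transversion), site 23 (T→G, transversion), site 26 (C→A, transversion), site 29 (C→G, transversion), site 36 (G→T, transversion), site 37 (G→C, transversion), site 40 (C→G, transversion), site 42 (C→G, transversion), site 44 (C→A, transversion).
Of the 15 differences, 1 transition and 14 transversions, so the answer is 1.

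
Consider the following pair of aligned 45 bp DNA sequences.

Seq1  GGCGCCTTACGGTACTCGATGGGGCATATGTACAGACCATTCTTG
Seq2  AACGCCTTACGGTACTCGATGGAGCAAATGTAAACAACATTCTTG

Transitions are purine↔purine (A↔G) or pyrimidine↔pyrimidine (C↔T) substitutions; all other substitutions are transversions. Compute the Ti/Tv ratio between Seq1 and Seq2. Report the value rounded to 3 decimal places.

Mismatches occur at site 1 (G↔A, transition), site 2 (G↔A, transition), site 23 (G↔A, transition), site 27 (T↔A, transversion), site 33 (C↔A, transversion), site 35 (G↔C, transversion), site 37 (C↔A, transversion).
Of the 7 differences, 3 transitions and 4 transversions, so Ti/Tv = 3/4 = 0.750.

0.750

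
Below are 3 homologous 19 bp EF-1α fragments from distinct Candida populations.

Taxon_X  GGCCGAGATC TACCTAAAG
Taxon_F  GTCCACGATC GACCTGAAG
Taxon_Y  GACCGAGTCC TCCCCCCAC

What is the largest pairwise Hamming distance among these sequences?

Pairwise Hamming distances:
  Taxon_X vs Taxon_F: 5
  Taxon_X vs Taxon_Y: 8
  Taxon_F vs Taxon_Y: 11
The largest is 11, between Taxon_F and Taxon_Y.

11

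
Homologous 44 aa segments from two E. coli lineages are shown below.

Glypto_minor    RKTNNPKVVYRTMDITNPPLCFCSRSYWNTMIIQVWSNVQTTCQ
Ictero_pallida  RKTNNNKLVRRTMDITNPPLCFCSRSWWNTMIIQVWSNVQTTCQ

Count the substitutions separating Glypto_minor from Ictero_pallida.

4

Differing sites — 6:P/N; 8:V/L; 10:Y/R; 27:Y/W.
That gives 4 mismatches out of 44 aligned sites, so the Hamming distance is 4.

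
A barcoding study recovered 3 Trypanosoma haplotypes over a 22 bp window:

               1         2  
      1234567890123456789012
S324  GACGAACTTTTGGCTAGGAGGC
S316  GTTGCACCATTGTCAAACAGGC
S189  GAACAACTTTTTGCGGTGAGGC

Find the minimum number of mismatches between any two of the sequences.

Pairwise Hamming distances:
  S324 vs S316: 9
  S324 vs S189: 6
  S316 vs S189: 12
The smallest is 6, between S324 and S189.

6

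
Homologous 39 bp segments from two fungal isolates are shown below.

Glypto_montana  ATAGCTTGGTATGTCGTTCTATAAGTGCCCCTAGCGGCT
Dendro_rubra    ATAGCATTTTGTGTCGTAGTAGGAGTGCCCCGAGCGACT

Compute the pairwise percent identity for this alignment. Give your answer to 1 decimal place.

74.4%

Mismatches occur at site 6 (T↔A), site 8 (G↔T), site 9 (G↔T), site 11 (A↔G), site 18 (T↔A), site 19 (C↔G), site 22 (T↔G), site 23 (A↔G), site 32 (T↔G), site 37 (G↔A).
29 of the 39 sites match, so the percent identity is 29/39 × 100 = 74.4%.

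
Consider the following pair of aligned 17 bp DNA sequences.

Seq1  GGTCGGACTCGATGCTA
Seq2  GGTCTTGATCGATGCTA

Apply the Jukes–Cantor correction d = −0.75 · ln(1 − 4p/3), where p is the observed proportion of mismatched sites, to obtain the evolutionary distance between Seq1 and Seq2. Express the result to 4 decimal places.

Differing sites — 5:G/T; 6:G/T; 7:A/G; 8:C/A.
p = 4/17 = 0.235294.
d = −0.75 · ln(1 − (4/3)·0.235294) = −0.75 · ln(0.686275) = −0.75 · (-0.376477) = 0.2824.

0.2824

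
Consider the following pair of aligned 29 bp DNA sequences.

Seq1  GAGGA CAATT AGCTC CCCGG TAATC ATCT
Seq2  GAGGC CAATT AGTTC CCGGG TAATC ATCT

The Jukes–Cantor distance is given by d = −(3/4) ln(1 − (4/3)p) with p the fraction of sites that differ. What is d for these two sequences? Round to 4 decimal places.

0.1113

The sequences differ at positions 5 (A/C), 13 (C/T), 18 (C/G).
p = 3/29 = 0.103448.
d = −0.75 · ln(1 − (4/3)·0.103448) = −0.75 · ln(0.862069) = −0.75 · (-0.148420) = 0.1113.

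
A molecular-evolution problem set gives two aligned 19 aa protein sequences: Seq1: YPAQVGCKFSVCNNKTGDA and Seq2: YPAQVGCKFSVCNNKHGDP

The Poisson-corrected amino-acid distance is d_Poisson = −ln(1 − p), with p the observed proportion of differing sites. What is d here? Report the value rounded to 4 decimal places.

The sequences differ at positions 16 (T/H), 19 (A/P).
p = 2/19 = 0.105263.
d = −ln(1 − 0.105263) = −ln(0.894737) = 0.1112.

0.1112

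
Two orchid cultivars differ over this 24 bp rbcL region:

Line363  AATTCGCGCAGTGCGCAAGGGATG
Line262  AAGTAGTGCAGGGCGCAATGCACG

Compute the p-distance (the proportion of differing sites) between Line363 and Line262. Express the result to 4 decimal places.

The sequences differ at positions 3 (T/G), 5 (C/A), 7 (C/T), 12 (T/G), 19 (G/T), 21 (G/C), 23 (T/C).
There are 7 differences over 24 sites, so p = 7/24 = 0.2917.

0.2917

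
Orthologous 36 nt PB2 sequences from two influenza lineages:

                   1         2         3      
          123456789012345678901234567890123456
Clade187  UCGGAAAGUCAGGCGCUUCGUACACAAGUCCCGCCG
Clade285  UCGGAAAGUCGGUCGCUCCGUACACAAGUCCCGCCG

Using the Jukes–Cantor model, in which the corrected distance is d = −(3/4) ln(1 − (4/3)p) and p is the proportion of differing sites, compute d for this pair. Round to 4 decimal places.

Mismatches occur at site 11 (A/G), site 13 (G/U), site 18 (U/C).
p = 3/36 = 0.083333.
d = −0.75 · ln(1 − (4/3)·0.083333) = −0.75 · ln(0.888889) = −0.75 · (-0.117783) = 0.0883.

0.0883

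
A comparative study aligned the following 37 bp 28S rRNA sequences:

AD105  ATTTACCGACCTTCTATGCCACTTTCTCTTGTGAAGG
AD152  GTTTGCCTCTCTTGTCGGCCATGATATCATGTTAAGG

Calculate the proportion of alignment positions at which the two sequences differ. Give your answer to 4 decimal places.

The sequences differ at positions 1 (A/G), 5 (A/G), 8 (G/T), 9 (A/C), 10 (C/T), 14 (C/G), 16 (A/C), 17 (T/G), 22 (C/T), 23 (T/G), 24 (T/A), 26 (C/A), 29 (T/A), 33 (G/T).
There are 14 differences over 37 sites, so p = 14/37 = 0.3784.

0.3784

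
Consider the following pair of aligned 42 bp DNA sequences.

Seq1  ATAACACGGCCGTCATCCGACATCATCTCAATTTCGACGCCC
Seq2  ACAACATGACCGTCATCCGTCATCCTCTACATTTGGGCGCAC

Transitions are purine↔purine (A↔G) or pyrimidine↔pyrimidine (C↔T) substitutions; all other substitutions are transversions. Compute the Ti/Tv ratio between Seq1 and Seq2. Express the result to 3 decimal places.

Mismatches occur at site 2 (T/C, transition), site 7 (C/T, transition), site 9 (G/A, transition), site 20 (A/T, transversion), site 25 (A/C, transversion), site 29 (C/A, transversion), site 30 (A/C, transversion), site 35 (C/G, transversion), site 37 (A/G, transition), site 41 (C/A, transversion).
Of the 10 differences, 4 transitions and 6 transversions, so Ti/Tv = 4/6 = 0.667.

0.667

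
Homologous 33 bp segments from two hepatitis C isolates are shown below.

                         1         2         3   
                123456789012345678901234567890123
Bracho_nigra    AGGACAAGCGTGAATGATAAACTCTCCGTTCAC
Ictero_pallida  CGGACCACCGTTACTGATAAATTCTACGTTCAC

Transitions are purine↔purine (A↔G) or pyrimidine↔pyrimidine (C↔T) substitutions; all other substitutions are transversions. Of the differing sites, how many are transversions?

6

The sequences differ at positions 1 (A/C, transversion), 6 (A/C, transversion), 8 (G/C, transversion), 12 (G/T, transversion), 14 (A/C, transversion), 22 (C/T, transition), 26 (C/A, transversion).
Of the 7 differences, 1 transition and 6 transversions, so the answer is 6.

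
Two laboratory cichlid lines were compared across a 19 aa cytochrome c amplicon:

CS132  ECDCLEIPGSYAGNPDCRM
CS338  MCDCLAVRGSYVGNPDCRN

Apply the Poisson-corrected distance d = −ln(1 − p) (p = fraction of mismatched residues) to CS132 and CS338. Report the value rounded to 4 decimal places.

0.3795

The sequences differ at positions 1 (E/M), 6 (E/A), 7 (I/V), 8 (P/R), 12 (A/V), 19 (M/N).
p = 6/19 = 0.315789.
d = −ln(1 − 0.315789) = −ln(0.684211) = 0.3795.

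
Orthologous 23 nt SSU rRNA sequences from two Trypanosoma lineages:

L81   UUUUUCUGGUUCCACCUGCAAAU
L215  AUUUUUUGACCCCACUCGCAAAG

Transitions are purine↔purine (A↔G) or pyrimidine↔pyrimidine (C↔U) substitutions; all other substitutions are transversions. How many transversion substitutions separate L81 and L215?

2

The sequences differ at positions 1 (U/A, transversion), 6 (C/U, transition), 9 (G/A, transition), 10 (U/C, transition), 11 (U/C, transition), 16 (C/U, transition), 17 (U/C, transition), 23 (U/G, transversion).
Of the 8 differences, 6 transitions and 2 transversions, so the answer is 2.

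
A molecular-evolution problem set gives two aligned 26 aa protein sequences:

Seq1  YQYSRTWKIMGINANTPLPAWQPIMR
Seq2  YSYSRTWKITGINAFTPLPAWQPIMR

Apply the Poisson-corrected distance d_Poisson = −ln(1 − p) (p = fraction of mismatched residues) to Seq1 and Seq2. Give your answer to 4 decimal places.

0.1226

Differing sites — 2:Q/S; 10:M/T; 15:N/F.
p = 3/26 = 0.115385.
d = −ln(1 − 0.115385) = −ln(0.884615) = 0.1226.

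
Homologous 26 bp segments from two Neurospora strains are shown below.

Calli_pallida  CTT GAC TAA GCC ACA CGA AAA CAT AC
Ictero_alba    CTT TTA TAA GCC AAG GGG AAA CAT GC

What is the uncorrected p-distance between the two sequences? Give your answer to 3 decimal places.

The sequences differ at positions 4 (G/T), 5 (A/T), 6 (C/A), 14 (C/A), 15 (A/G), 16 (C/G), 18 (A/G), 25 (A/G).
There are 8 differences over 26 sites, so p = 8/26 = 0.308.

0.308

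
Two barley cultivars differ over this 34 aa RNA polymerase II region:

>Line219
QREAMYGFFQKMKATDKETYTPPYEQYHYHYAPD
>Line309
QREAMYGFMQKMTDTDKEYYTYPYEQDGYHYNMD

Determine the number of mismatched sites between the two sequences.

The sequences differ at positions 9 (F/M), 13 (K/T), 14 (A/D), 19 (T/Y), 22 (P/Y), 27 (Y/D), 28 (H/G), 32 (A/N), 33 (P/M).
That gives 9 mismatches out of 34 aligned sites, so the Hamming distance is 9.

9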